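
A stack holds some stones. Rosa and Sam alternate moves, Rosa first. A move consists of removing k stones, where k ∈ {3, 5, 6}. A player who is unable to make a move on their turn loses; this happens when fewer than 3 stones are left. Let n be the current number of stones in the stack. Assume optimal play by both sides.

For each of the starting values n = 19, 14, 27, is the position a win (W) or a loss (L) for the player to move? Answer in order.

Build the W/L table. Terminal = L. A non-terminal position is W if it has a move to some L; otherwise it is L.
n=0: no move → L
n=1: no move → L
n=2: no move → L
n=3: →0(L), so W
n=4: →1(L), so W
n=5: →2(L), so W
n=6: →1(L), so W
n=7: →2(L), so W
n=8: →2(L), so W
n=9: →6(W), 4(W), 3(W) — all W, so L
n=10: →7(W), 5(W), 4(W) — all W, so L
n=11: →8(W), 6(W), 5(W) — all W, so L
n=12: →9(L), so W
n=13: →10(L), so W
n=14: →11(L), so W
n=15: →10(L), so W
n=16: →11(L), so W
n=17: →11(L), so W
n=18: →15(W), 13(W), 12(W) — all W, so L
n=19: →16(W), 14(W), 13(W) — all W, so L
n=20: →17(W), 15(W), 14(W) — all W, so L
n=21: →18(L), so W
n=22: →19(L), so W
n=23: →20(L), so W
n=24: →19(L), so W
n=25: →20(L), so W
n=26: →20(L), so W
n=27: →24(W), 22(W), 21(W) — all W, so L

19: L, 14: W, 27: L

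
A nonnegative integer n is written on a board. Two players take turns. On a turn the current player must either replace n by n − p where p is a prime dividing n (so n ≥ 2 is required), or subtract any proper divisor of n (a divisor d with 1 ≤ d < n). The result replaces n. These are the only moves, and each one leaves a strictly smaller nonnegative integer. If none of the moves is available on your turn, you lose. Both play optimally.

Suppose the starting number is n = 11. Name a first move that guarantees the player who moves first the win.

Move to 0.

Classify positions by backward induction: terminal positions (no move available) are L. From any other position, the mover wins iff some move reaches an L.
n=0: no move → L
n=1: no move → L
n=2: reaches L-position 0 → W
n=3: reaches L-position 0 → W
n=4: only reaches 2(W), 3(W), all W → L
n=5: reaches L-position 0 → W
n=6: reaches L-position 4 → W
n=7: reaches L-position 0 → W
n=8: reaches L-position 4 → W
n=9: only reaches 6(W), 8(W), all W → L
n=10: reaches L-position 9 → W
n=11: reaches L-position 0 → W
From 11, the L positions reachable in one move are: 0.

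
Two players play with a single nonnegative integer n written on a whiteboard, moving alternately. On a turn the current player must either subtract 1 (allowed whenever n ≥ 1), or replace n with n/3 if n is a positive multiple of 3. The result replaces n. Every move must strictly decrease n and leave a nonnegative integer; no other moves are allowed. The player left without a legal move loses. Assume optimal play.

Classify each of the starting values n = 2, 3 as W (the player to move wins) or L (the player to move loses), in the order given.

Compute win/loss labels from the base case upward. A position with no move is L. Any other position is W if it can reach an L in one move, else L.
n=0: no move → L
n=1: W (go to 0, an L position)
n=2: L (sole option 1(W) is W)
n=3: W (go to 2, an L position)

2: L, 3: W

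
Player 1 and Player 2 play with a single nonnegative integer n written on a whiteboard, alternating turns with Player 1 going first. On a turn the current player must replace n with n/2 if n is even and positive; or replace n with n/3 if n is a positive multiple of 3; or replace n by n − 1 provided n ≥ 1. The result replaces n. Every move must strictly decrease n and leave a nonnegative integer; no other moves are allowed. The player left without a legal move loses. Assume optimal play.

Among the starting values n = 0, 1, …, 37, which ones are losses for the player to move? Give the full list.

0, 2, 5, 7, 9, 11, 13, 16, 19, 23, 25, 28, 30, 34, 36

Classify positions by backward induction: terminal positions (no move available) are L. From any other position, the mover wins iff some move reaches an L.
n=0: no move → L
n=1: can move to 0, which is L ⇒ W
n=2: the only move is to 1(W), a W ⇒ L
n=3: can move to 2, which is L ⇒ W
n=4: can move to 2, which is L ⇒ W
n=5: the only move is to 4(W), a W ⇒ L
n=6: can move to 2, which is L ⇒ W
n=7: the only move is to 6(W), a W ⇒ L
n=8: can move to 7, which is L ⇒ W
n=9: moves to 3(W), 8(W); every one is W ⇒ L
n=10: can move to 5, which is L ⇒ W
n=11: the only move is to 10(W), a W ⇒ L
n=12: can move to 11, which is L ⇒ W
n=13: the only move is to 12(W), a W ⇒ L
n=14: can move to 7, which is L ⇒ W
n=15: can move to 5, which is L ⇒ W
n=16: moves to 8(W), 15(W); every one is W ⇒ L
n=17: can move to 16, which is L ⇒ W
n=18: can move to 9, which is L ⇒ W
n=19: the only move is to 18(W), a W ⇒ L
n=20: can move to 19, which is L ⇒ W
n=21: can move to 7, which is L ⇒ W
n=22: can move to 11, which is L ⇒ W
n=23: the only move is to 22(W), a W ⇒ L
n=24: can move to 23, which is L ⇒ W
n=25: the only move is to 24(W), a W ⇒ L
n=26: can move to 13, which is L ⇒ W
n=27: can move to 9, which is L ⇒ W
n=28: moves to 14(W), 27(W); every one is W ⇒ L
n=29: can move to 28, which is L ⇒ W
n=30: moves to 10(W), 15(W), 29(W); every one is W ⇒ L
n=31: can move to 30, which is L ⇒ W
n=32: can move to 16, which is L ⇒ W
n=33: can move to 11, which is L ⇒ W
n=34: moves to 17(W), 33(W); every one is W ⇒ L
n=35: can move to 34, which is L ⇒ W
n=36: moves to 12(W), 18(W), 35(W); every one is W ⇒ L
n=37: can move to 36, which is L ⇒ W
Reading off the rows marked L gives the requested list; there are 15 such values of n.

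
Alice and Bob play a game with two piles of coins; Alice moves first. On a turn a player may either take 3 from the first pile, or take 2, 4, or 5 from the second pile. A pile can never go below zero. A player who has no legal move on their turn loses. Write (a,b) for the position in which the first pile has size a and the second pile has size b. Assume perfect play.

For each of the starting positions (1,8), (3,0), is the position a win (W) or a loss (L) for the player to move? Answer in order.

(1,8): L, (3,0): W

Compute win/loss labels from the base case upward. A position with no move is L. Any other position is W if it can reach an L in one move, else L.
No move ever increases a pile, so every position that can arise here has a ≤ 3 and b ≤ 8; it is enough to label the cells with 0 ≤ a ≤ 3 and 0 ≤ b ≤ 8.
Every move lowers a or b (never raises either), so fill the grid row by row in increasing a, and left to right within a row: each cell's successors are then already labelled.
      b=0  b=1  b=2  b=3  b=4  b=5  b=6  b=7  b=8
a=0:    L    L    W    W    W    W    W    L    L
a=1:    L    L    W    W    W    W    W    L    L
a=2:    L    L    W    W    W    W    W    L    L
a=3:    W    W    L    L    W    W    W    W    W
Cells with no legal move (terminal, hence L): (0,0), (0,1), (1,0), (1,1), (2,0), (2,1).
The remaining L cells, each justified by listing all of its moves:
(0,7): L (options (0,5)(W), (0,3)(W), (0,2)(W) are all W)
(0,8): L (options (0,6)(W), (0,4)(W), (0,3)(W) are all W)
(1,7): L (options (1,5)(W), (1,3)(W), (1,2)(W) are all W)
(1,8): L (options (1,6)(W), (1,4)(W), (1,3)(W) are all W)
(2,7): L (options (2,5)(W), (2,3)(W), (2,2)(W) are all W)
(2,8): L (options (2,6)(W), (2,4)(W), (2,3)(W) are all W)
(3,2): L (options (0,2)(W), (3,0)(W) are all W)
(3,3): L (options (0,3)(W), (3,1)(W) are all W)
Every other cell has at least one move into one of the L cells above, so it is W.
(1,8): one of the L cells justified above, so L
(3,0): the move to (0,0) reaches an L cell, so W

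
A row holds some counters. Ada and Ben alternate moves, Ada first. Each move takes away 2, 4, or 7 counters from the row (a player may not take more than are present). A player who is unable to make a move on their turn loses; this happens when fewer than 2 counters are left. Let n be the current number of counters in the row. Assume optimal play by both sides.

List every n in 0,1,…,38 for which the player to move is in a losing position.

0, 1, 6, 9, 12, 15, 18, 21, 24, 27, 30, 33, 36

Positions with no move are L. A position that does have a move is losing for the player to move precisely when every available move leads to a winning position for the opponent. Fill in the labels:
n=0: no move → L
n=1: no move → L
n=2: reaches L-position 0 → W
n=3: reaches L-position 1 → W
n=4: reaches L-position 0 → W
n=5: reaches L-position 1 → W
n=6: only reaches 4(W), 2(W), all W → L
n=7: reaches L-position 0 → W
n=8: reaches L-position 6 → W
n=9: only reaches 7(W), 5(W), 2(W), all W → L
n=10: reaches L-position 6 → W
n=11: reaches L-position 9 → W
n=12: only reaches 10(W), 8(W), 5(W), all W → L
n=13: reaches L-position 9 → W
n=14: reaches L-position 12 → W
n=15: only reaches 13(W), 11(W), 8(W), all W → L
n=16: reaches L-position 12 → W
n=17: reaches L-position 15 → W
n=18: only reaches 16(W), 14(W), 11(W), all W → L
n=19: reaches L-position 15 → W
n=20: reaches L-position 18 → W
n=21: only reaches 19(W), 17(W), 14(W), all W → L
n=22: reaches L-position 18 → W
n=23: reaches L-position 21 → W
n=24: only reaches 22(W), 20(W), 17(W), all W → L
n=25: reaches L-position 21 → W
n=26: reaches L-position 24 → W
n=27: only reaches 25(W), 23(W), 20(W), all W → L
n=28: reaches L-position 24 → W
n=29: reaches L-position 27 → W
n=30: only reaches 28(W), 26(W), 23(W), all W → L
n=31: reaches L-position 27 → W
n=32: reaches L-position 30 → W
n=33: only reaches 31(W), 29(W), 26(W), all W → L
n=34: reaches L-position 30 → W
n=35: reaches L-position 33 → W
n=36: only reaches 34(W), 32(W), 29(W), all W → L
n=37: reaches L-position 33 → W
n=38: reaches L-position 36 → W
The losing starting values of n are exactly the entries labelled L in this table (13 of them).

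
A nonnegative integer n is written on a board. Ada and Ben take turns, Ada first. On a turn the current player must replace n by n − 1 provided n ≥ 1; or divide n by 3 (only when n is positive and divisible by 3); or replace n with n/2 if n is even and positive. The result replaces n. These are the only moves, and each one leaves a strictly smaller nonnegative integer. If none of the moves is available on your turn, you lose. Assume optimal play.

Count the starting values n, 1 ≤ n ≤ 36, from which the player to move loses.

Work bottom-up. With no move the player to move loses. Otherwise the position is W if at least one move leads to an L position for the opponent, and L if every move leads to a W.
n=0: no move → L
n=1: →0(L), so W
n=2: →1(W) only, which is W, so L
n=3: →2(L), so W
n=4: →2(L), so W
n=5: →4(W) only, which is W, so L
n=6: →2(L), so W
n=7: →6(W) only, which is W, so L
n=8: →7(L), so W
n=9: →3(W), 8(W) — all W, so L
n=10: →5(L), so W
n=11: →10(W) only, which is W, so L
n=12: →11(L), so W
n=13: →12(W) only, which is W, so L
n=14: →7(L), so W
n=15: →5(L), so W
n=16: →8(W), 15(W) — all W, so L
n=17: →16(L), so W
n=18: →9(L), so W
n=19: →18(W) only, which is W, so L
n=20: →19(L), so W
n=21: →7(L), so W
n=22: →11(L), so W
n=23: →22(W) only, which is W, so L
n=24: →23(L), so W
n=25: →24(W) only, which is W, so L
n=26: →13(L), so W
n=27: →9(L), so W
n=28: →14(W), 27(W) — all W, so L
n=29: →28(L), so W
n=30: →10(W), 15(W), 29(W) — all W, so L
n=31: →30(L), so W
n=32: →16(L), so W
n=33: →11(L), so W
n=34: →17(W), 33(W) — all W, so L
n=35: →34(L), so W
n=36: →12(W), 18(W), 35(W) — all W, so L
L entries with 1 ≤ n ≤ 36 (n=0 is outside the asked range and is not counted): n = 2, 5, 7, 9, 11, 13, 16, 19, 23, 25, 28, 30, 34, 36; that makes 14.

14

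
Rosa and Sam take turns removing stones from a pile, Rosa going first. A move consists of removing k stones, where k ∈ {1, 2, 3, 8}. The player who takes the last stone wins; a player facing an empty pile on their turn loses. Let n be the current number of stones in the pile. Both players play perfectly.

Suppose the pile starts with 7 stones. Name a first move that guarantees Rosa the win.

Remove 3, leaving 4.

Compute win/loss labels from the base case upward. A position with no move is L. Any other position is W if it can reach an L in one move, else L.
n=0: no move → L
n=1: can move to 0, which is L ⇒ W
n=2: can move to 0, which is L ⇒ W
n=3: can move to 0, which is L ⇒ W
n=4: moves to 3(W), 2(W), 1(W); every one is W ⇒ L
n=5: can move to 4, which is L ⇒ W
n=6: can move to 4, which is L ⇒ W
n=7: can move to 4, which is L ⇒ W
From 7, the L positions reachable in one move are: 4.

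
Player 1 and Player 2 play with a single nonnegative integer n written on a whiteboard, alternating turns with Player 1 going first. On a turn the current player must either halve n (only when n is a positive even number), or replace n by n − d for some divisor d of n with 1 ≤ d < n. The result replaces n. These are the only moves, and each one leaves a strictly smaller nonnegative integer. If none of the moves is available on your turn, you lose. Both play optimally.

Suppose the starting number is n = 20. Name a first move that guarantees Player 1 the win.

Move to 15.

Label each position W (a win for the player to move) or L (a loss). A position with no legal move is L; any other position is W exactly when some move reaches an L, and L when every move reaches a W.
n=0: no move → L
n=1: no move → L
n=2: reaches L-position 1 → W
n=3: only reaches 2(W), which is W → L
n=4: reaches L-position 3 → W
n=5: only reaches 4(W), which is W → L
n=6: reaches L-position 3 → W
n=7: only reaches 6(W), which is W → L
n=8: reaches L-position 7 → W
n=9: only reaches 6(W), 8(W), all W → L
n=10: reaches L-position 5 → W
n=11: only reaches 10(W), which is W → L
n=12: reaches L-position 9 → W
n=13: only reaches 12(W), which is W → L
n=14: reaches L-position 7 → W
n=15: only reaches 10(W), 12(W), 14(W), all W → L
n=16: reaches L-position 15 → W
n=17: only reaches 16(W), which is W → L
n=18: reaches L-position 9 → W
n=19: only reaches 18(W), which is W → L
n=20: reaches L-position 15 → W
From 20, the L positions reachable in one move are: 15, 19. Any move reaching one of these is winning.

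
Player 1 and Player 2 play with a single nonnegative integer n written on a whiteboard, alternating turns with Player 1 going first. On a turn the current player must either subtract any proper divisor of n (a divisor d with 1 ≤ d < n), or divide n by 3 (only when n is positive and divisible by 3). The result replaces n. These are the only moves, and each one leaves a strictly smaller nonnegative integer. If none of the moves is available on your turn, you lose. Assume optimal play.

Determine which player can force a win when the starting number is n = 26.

Player 1 wins.

Compute win/loss labels from the base case upward. A position with no move is L. Any other position is W if it can reach an L in one move, else L.
n=0: no move → L
n=1: no move → L
n=2: →1(L), so W
n=3: →1(L), so W
n=4: →2(W), 3(W) — all W, so L
n=5: →4(L), so W
n=6: →4(L), so W
n=7: →6(W) only, which is W, so L
n=8: →4(L), so W
n=9: →3(W), 6(W), 8(W) — all W, so L
n=10: →9(L), so W
n=11: →10(W) only, which is W, so L
n=12: →4(L), so W
n=13: →12(W) only, which is W, so L
n=14: →7(L), so W
n=15: →5(W), 10(W), 12(W), 14(W) — all W, so L
n=16: →15(L), so W
n=17: →16(W) only, which is W, so L
n=18: →9(L), so W
n=19: →18(W) only, which is W, so L
n=20: →15(L), so W
n=21: →7(L), so W
n=22: →11(L), so W
n=23: →22(W) only, which is W, so L
n=24: →23(L), so W
n=25: →20(W), 24(W) — all W, so L
n=26: →13(L), so W
From 26 Player 1 can move to 13, reaching an L position.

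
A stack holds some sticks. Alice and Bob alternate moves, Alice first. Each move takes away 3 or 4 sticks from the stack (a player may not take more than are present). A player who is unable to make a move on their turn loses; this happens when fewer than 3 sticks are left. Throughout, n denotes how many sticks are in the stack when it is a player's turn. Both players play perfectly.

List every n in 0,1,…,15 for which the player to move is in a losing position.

0, 1, 2, 7, 8, 9, 14, 15

Label each position W (a win for the player to move) or L (a loss). A position with no legal move is L; any other position is W exactly when some move reaches an L, and L when every move reaches a W.
n=0: no move → L
n=1: no move → L
n=2: no move → L
n=3: reaches L-position 0 → W
n=4: reaches L-position 1 → W
n=5: reaches L-position 2 → W
n=6: reaches L-position 2 → W
n=7: only reaches 4(W), 3(W), all W → L
n=8: only reaches 5(W), 4(W), all W → L
n=9: only reaches 6(W), 5(W), all W → L
n=10: reaches L-position 7 → W
n=11: reaches L-position 8 → W
n=12: reaches L-position 9 → W
n=13: reaches L-position 9 → W
n=14: only reaches 11(W), 10(W), all W → L
n=15: only reaches 12(W), 11(W), all W → L
Reading off the rows marked L gives the requested list; there are 8 such values of n.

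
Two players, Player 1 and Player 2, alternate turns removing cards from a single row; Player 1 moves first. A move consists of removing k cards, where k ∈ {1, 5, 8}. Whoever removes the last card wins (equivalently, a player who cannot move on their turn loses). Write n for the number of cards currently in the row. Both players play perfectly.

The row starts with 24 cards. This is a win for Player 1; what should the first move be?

Remove 5, leaving 19.

Work bottom-up. With no move the player to move loses. Otherwise the position is W if at least one move leads to an L position for the opponent, and L if every move leads to a W.
n=0: no move → L
n=1: W (go to 0, an L position)
n=2: L (sole option 1(W) is W)
n=3: W (go to 2, an L position)
n=4: L (sole option 3(W) is W)
n=5: W (go to 4, an L position)
n=6: L (options 5(W), 1(W) are all W)
n=7: W (go to 6, an L position)
n=8: W (go to 0, an L position)
n=9: W (go to 4, an L position)
n=10: W (go to 2, an L position)
n=11: W (go to 6, an L position)
n=12: W (go to 4, an L position)
n=13: L (options 12(W), 8(W), 5(W) are all W)
n=14: W (go to 13, an L position)
n=15: L (options 14(W), 10(W), 7(W) are all W)
n=16: W (go to 15, an L position)
n=17: L (options 16(W), 12(W), 9(W) are all W)
n=18: W (go to 17, an L position)
n=19: L (options 18(W), 14(W), 11(W) are all W)
n=20: W (go to 19, an L position)
n=21: W (go to 13, an L position)
n=22: W (go to 17, an L position)
n=23: W (go to 15, an L position)
n=24: W (go to 19, an L position)
From 24, the L positions reachable in one move are: 19.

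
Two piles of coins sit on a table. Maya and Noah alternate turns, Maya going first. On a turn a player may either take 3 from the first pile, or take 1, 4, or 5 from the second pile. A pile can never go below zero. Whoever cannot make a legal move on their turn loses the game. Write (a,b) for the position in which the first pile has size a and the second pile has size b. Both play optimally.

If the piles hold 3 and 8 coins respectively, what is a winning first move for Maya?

Move to (0,8).

Classify positions by backward induction: terminal positions (no move available) are L. From any other position, the mover wins iff some move reaches an L.
No move ever increases a pile, so every position that can arise here has a ≤ 3 and b ≤ 8; it is enough to label the cells with 0 ≤ a ≤ 3 and 0 ≤ b ≤ 8.
Every move lowers a or b (never raises either), so fill the grid row by row in increasing a, and left to right within a row: each cell's successors are then already labelled.
      b=0  b=1  b=2  b=3  b=4  b=5  b=6  b=7  b=8
a=0:    L    W    L    W    W    W    W    W    L
a=1:    L    W    L    W    W    W    W    W    L
a=2:    L    W    L    W    W    W    W    W    L
a=3:    W    L    W    L    W    W    W    W    W
Cells with no legal move (terminal, hence L): (0,0), (1,0), (2,0).
The remaining L cells, each justified by listing all of its moves:
(0,2): only reaches (0,1)(W), which is W → L
(0,8): only reaches (0,7)(W), (0,4)(W), (0,3)(W), all W → L
(1,2): only reaches (1,1)(W), which is W → L
(1,8): only reaches (1,7)(W), (1,4)(W), (1,3)(W), all W → L
(2,2): only reaches (2,1)(W), which is W → L
(2,8): only reaches (2,7)(W), (2,4)(W), (2,3)(W), all W → L
(3,1): only reaches (0,1)(W), (3,0)(W), all W → L
(3,3): only reaches (0,3)(W), (3,2)(W), all W → L
Every other cell has at least one move into one of the L cells above, so it is W.
From (3,8), the L positions reachable in one move are: (0,8), (3,3). Any move reaching one of these is winning.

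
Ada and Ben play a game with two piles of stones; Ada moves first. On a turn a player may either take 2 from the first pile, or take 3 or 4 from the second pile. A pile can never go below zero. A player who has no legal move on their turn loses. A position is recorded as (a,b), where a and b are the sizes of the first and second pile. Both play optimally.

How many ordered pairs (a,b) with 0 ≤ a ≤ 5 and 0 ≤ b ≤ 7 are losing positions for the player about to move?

22

Compute win/loss labels from the base case upward. A position with no move is L. Any other position is W if it can reach an L in one move, else L.
Every move lowers a or b (never raises either), so fill the grid row by row in increasing a, and left to right within a row: each cell's successors are then already labelled.
      b=0  b=1  b=2  b=3  b=4  b=5  b=6  b=7
a=0:    L    L    L    W    W    W    W    L
a=1:    L    L    L    W    W    W    W    L
a=2:    W    W    W    L    L    L    W    W
a=3:    W    W    W    L    L    L    W    W
a=4:    L    L    L    W    W    W    W    L
a=5:    L    L    L    W    W    W    W    L
Cells with no legal move (terminal, hence L): (0,0), (0,1), (0,2), (1,0), (1,1), (1,2).
The remaining L cells, each justified by listing all of its moves:
(0,7): only reaches (0,4)(W), (0,3)(W), all W → L
(1,7): only reaches (1,4)(W), (1,3)(W), all W → L
(2,3): only reaches (0,3)(W), (2,0)(W), all W → L
(2,4): only reaches (0,4)(W), (2,1)(W), (2,0)(W), all W → L
(2,5): only reaches (0,5)(W), (2,2)(W), (2,1)(W), all W → L
(3,3): only reaches (1,3)(W), (3,0)(W), all W → L
(3,4): only reaches (1,4)(W), (3,1)(W), (3,0)(W), all W → L
(3,5): only reaches (1,5)(W), (3,2)(W), (3,1)(W), all W → L
(4,0): only reaches (2,0)(W), which is W → L
(4,1): only reaches (2,1)(W), which is W → L
(4,2): only reaches (2,2)(W), which is W → L
(4,7): only reaches (2,7)(W), (4,4)(W), (4,3)(W), all W → L
(5,0): only reaches (3,0)(W), which is W → L
(5,1): only reaches (3,1)(W), which is W → L
(5,2): only reaches (3,2)(W), which is W → L
(5,7): only reaches (3,7)(W), (5,4)(W), (5,3)(W), all W → L
Every other cell has at least one move into one of the L cells above, so it is W.
L cells per row: a=0: 4, a=1: 4, a=2: 3, a=3: 3, a=4: 4, a=5: 4; total 22.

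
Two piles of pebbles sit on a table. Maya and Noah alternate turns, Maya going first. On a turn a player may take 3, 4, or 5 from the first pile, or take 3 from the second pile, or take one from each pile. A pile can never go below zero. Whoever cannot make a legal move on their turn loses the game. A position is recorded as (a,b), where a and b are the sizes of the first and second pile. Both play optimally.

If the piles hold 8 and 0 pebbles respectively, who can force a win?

Compute win/loss labels from the base case upward. A position with no move is L. Any other position is W if it can reach an L in one move, else L.
No move ever increases a pile, so every position that can arise here has a ≤ 8 and b ≤ 0; it is enough to label the cells with 0 ≤ a ≤ 8 and 0 ≤ b ≤ 0.
Every move lowers a or b (never raises either), so fill the grid row by row in increasing a, and left to right within a row: each cell's successors are then already labelled.
      b=0
a=0:    L
a=1:    L
a=2:    L
a=3:    W
a=4:    W
a=5:    W
a=6:    W
a=7:    W
a=8:    L
Cells with no legal move (terminal, hence L): (0,0), (1,0), (2,0).
The remaining L cells, each justified by listing all of its moves:
(8,0): L (options (5,0)(W), (4,0)(W), (3,0)(W) are all W)
Every other cell has at least one move into one of the L cells above, so it is W.
The starting position (8,0) is L: whatever Maya does, the opponent receives a W position.

Noah wins.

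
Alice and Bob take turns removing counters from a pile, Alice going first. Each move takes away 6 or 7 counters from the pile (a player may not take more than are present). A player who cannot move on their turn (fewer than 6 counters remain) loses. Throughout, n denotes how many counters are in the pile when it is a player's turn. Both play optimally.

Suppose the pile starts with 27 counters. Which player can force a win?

Use the standard recursion: the mover loses at a terminal position; elsewhere, the mover wins exactly when some move hands the opponent an L position.
n=0: no move → L
n=1: no move → L
n=2: no move → L
n=3: no move → L
n=4: no move → L
n=5: no move → L
n=6: can move to 0, which is L ⇒ W
n=7: can move to 1, which is L ⇒ W
n=8: can move to 2, which is L ⇒ W
n=9: can move to 3, which is L ⇒ W
n=10: can move to 4, which is L ⇒ W
n=11: can move to 5, which is L ⇒ W
n=12: can move to 5, which is L ⇒ W
n=13: moves to 7(W), 6(W); every one is W ⇒ L
n=14: moves to 8(W), 7(W); every one is W ⇒ L
n=15: moves to 9(W), 8(W); every one is W ⇒ L
n=16: moves to 10(W), 9(W); every one is W ⇒ L
n=17: moves to 11(W), 10(W); every one is W ⇒ L
n=18: moves to 12(W), 11(W); every one is W ⇒ L
n=19: can move to 13, which is L ⇒ W
n=20: can move to 14, which is L ⇒ W
n=21: can move to 15, which is L ⇒ W
n=22: can move to 16, which is L ⇒ W
n=23: can move to 17, which is L ⇒ W
n=24: can move to 18, which is L ⇒ W
n=25: can move to 18, which is L ⇒ W
n=26: moves to 20(W), 19(W); every one is W ⇒ L
n=27: moves to 21(W), 20(W); every one is W ⇒ L
Every move from 27 reaches a W position, so the mover loses.

Bob wins.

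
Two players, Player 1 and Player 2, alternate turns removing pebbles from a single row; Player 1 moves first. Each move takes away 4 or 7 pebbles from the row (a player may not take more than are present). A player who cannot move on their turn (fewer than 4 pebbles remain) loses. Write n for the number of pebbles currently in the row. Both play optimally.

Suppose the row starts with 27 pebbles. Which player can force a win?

Player 1 wins.

Label each position W (a win for the player to move) or L (a loss). A position with no legal move is L; any other position is W exactly when some move reaches an L, and L when every move reaches a W.
n=0: no move → L
n=1: no move → L
n=2: no move → L
n=3: no move → L
n=4: →0(L), so W
n=5: →1(L), so W
n=6: →2(L), so W
n=7: →3(L), so W
n=8: →1(L), so W
n=9: →2(L), so W
n=10: →3(L), so W
n=11: →7(W), 4(W) — all W, so L
n=12: →8(W), 5(W) — all W, so L
n=13: →9(W), 6(W) — all W, so L
n=14: →10(W), 7(W) — all W, so L
n=15: →11(L), so W
n=16: →12(L), so W
n=17: →13(L), so W
n=18: →14(L), so W
n=19: →12(L), so W
n=20: →13(L), so W
n=21: →14(L), so W
n=22: →18(W), 15(W) — all W, so L
n=23: →19(W), 16(W) — all W, so L
n=24: →20(W), 17(W) — all W, so L
n=25: →21(W), 18(W) — all W, so L
n=26: →22(L), so W
n=27: →23(L), so W
From 27 Player 1 can remove 4, leaving 23, reaching an L position.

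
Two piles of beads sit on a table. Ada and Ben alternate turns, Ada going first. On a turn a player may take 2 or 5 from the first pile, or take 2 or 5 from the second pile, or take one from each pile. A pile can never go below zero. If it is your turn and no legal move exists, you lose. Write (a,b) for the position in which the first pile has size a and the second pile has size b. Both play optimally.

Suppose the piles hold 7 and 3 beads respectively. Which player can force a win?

Label each position W (a win for the player to move) or L (a loss). A position with no legal move is L; any other position is W exactly when some move reaches an L, and L when every move reaches a W.
No move ever increases a pile, so every position that can arise here has a ≤ 7 and b ≤ 3; it is enough to label the cells with 0 ≤ a ≤ 7 and 0 ≤ b ≤ 3.
Every move lowers a or b (never raises either), so fill the grid row by row in increasing a, and left to right within a row: each cell's successors are then already labelled.
      b=0  b=1  b=2  b=3
a=0:    L    L    W    W
a=1:    L    W    W    L
a=2:    W    W    L    L
a=3:    W    L    L    W
a=4:    L    L    W    W
a=5:    W    W    W    L
a=6:    W    W    L    W
a=7:    L    L    W    W
Cells with no legal move (terminal, hence L): (0,0), (0,1), (1,0).
The remaining L cells, each justified by listing all of its moves:
(1,3): only reaches (1,1)(W), (0,2)(W), all W → L
(2,2): only reaches (0,2)(W), (2,0)(W), (1,1)(W), all W → L
(2,3): only reaches (0,3)(W), (2,1)(W), (1,2)(W), all W → L
(3,1): only reaches (1,1)(W), (2,0)(W), all W → L
(3,2): only reaches (1,2)(W), (3,0)(W), (2,1)(W), all W → L
(4,0): only reaches (2,0)(W), which is W → L
(4,1): only reaches (2,1)(W), (3,0)(W), all W → L
(5,3): only reaches (3,3)(W), (0,3)(W), (5,1)(W), (4,2)(W), all W → L
(6,2): only reaches (4,2)(W), (1,2)(W), (6,0)(W), (5,1)(W), all W → L
(7,0): only reaches (5,0)(W), (2,0)(W), all W → L
(7,1): only reaches (5,1)(W), (2,1)(W), (6,0)(W), all W → L
Every other cell has at least one move into one of the L cells above, so it is W.
The starting position (7,3) is W: Ada should move to (5,3), handing over an L position.

Ada wins.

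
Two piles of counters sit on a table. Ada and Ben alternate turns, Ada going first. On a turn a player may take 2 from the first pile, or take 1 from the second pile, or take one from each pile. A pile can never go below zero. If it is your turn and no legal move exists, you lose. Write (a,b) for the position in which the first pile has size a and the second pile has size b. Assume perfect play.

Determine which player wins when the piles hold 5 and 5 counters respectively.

Ada wins.

Build the W/L table. Terminal = L. A non-terminal position is W if it has a move to some L; otherwise it is L.
No move ever increases a pile, so every position that can arise here has a ≤ 5 and b ≤ 5; it is enough to label the cells with 0 ≤ a ≤ 5 and 0 ≤ b ≤ 5.
Every move lowers a or b (never raises either), so fill the grid row by row in increasing a, and left to right within a row: each cell's successors are then already labelled.
      b=0  b=1  b=2  b=3  b=4  b=5
a=0:    L    W    L    W    L    W
a=1:    L    W    L    W    L    W
a=2:    W    W    W    W    W    W
a=3:    W    L    W    L    W    L
a=4:    L    W    W    L    W    L
a=5:    L    W    L    W    W    W
Cells with no legal move (terminal, hence L): (0,0), (1,0).
The remaining L cells, each justified by listing all of its moves:
(0,2): L (sole option (0,1)(W) is W)
(0,4): L (sole option (0,3)(W) is W)
(1,2): L (options (1,1)(W), (0,1)(W) are all W)
(1,4): L (options (1,3)(W), (0,3)(W) are all W)
(3,1): L (options (1,1)(W), (3,0)(W), (2,0)(W) are all W)
(3,3): L (options (1,3)(W), (3,2)(W), (2,2)(W) are all W)
(3,5): L (options (1,5)(W), (3,4)(W), (2,4)(W) are all W)
(4,0): L (sole option (2,0)(W) is W)
(4,3): L (options (2,3)(W), (4,2)(W), (3,2)(W) are all W)
(4,5): L (options (2,5)(W), (4,4)(W), (3,4)(W) are all W)
(5,0): L (sole option (3,0)(W) is W)
(5,2): L (options (3,2)(W), (5,1)(W), (4,1)(W) are all W)
Every other cell has at least one move into one of the L cells above, so it is W.
From (5,5) Ada can move to (3,5), reaching an L position.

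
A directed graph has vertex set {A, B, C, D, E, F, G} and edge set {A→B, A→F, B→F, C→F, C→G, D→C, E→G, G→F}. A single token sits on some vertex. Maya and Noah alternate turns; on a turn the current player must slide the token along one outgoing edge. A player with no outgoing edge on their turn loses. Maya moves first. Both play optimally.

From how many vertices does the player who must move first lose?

3

Positions with no move are L. A position that does have a move is losing for the player to move precisely when every available move leads to a winning position for the opponent. Fill in the labels:
Every edge goes from a vertex to one that appears earlier in the order F, B, G, E, C, D, A, so processing vertices in that order labels each vertex after all of its successors.
F: no outgoing edge → L
B: can move to F, which is L ⇒ W
G: can move to F, which is L ⇒ W
E: the only move is to G(W), a W ⇒ L
C: can move to F, which is L ⇒ W
D: the only move is to C(W), a W ⇒ L
A: can move to F, which is L ⇒ W
The L vertices are D, E, F; that is 3 in all.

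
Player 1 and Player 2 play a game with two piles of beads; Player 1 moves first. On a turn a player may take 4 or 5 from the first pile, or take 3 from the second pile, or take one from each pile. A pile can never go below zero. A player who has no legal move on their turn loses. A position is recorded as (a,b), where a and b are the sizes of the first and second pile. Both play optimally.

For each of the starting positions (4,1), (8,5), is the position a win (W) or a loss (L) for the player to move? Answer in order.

(4,1): W, (8,5): L

Positions with no move are L. A position that does have a move is losing for the player to move precisely when every available move leads to a winning position for the opponent. Fill in the labels:
No move ever increases a pile, so every position that can arise here has a ≤ 8 and b ≤ 5; it is enough to label the cells with 0 ≤ a ≤ 8 and 0 ≤ b ≤ 5.
Every move lowers a or b (never raises either), so fill the grid row by row in increasing a, and left to right within a row: each cell's successors are then already labelled.
      b=0  b=1  b=2  b=3  b=4  b=5
a=0:    L    L    L    W    W    W
a=1:    L    W    W    W    L    L
a=2:    L    W    L    W    L    W
a=3:    L    W    L    W    L    W
a=4:    W    W    W    W    L    W
a=5:    W    W    W    L    W    W
a=6:    W    L    W    L    W    W
a=7:    W    L    W    L    W    L
a=8:    W    L    W    L    W    L
Cells with no legal move (terminal, hence L): (0,0), (0,1), (0,2), (1,0), (2,0), (3,0).
The remaining L cells, each justified by listing all of its moves:
(1,4): only reaches (1,1)(W), (0,3)(W), all W → L
(1,5): only reaches (1,2)(W), (0,4)(W), all W → L
(2,2): only reaches (1,1)(W), which is W → L
(2,4): only reaches (2,1)(W), (1,3)(W), all W → L
(3,2): only reaches (2,1)(W), which is W → L
(3,4): only reaches (3,1)(W), (2,3)(W), all W → L
(4,4): only reaches (0,4)(W), (4,1)(W), (3,3)(W), all W → L
(5,3): only reaches (1,3)(W), (0,3)(W), (5,0)(W), (4,2)(W), all W → L
(6,1): only reaches (2,1)(W), (1,1)(W), (5,0)(W), all W → L
(6,3): only reaches (2,3)(W), (1,3)(W), (6,0)(W), (5,2)(W), all W → L
(7,1): only reaches (3,1)(W), (2,1)(W), (6,0)(W), all W → L
(7,3): only reaches (3,3)(W), (2,3)(W), (7,0)(W), (6,2)(W), all W → L
(7,5): only reaches (3,5)(W), (2,5)(W), (7,2)(W), (6,4)(W), all W → L
(8,1): only reaches (4,1)(W), (3,1)(W), (7,0)(W), all W → L
(8,3): only reaches (4,3)(W), (3,3)(W), (8,0)(W), (7,2)(W), all W → L
(8,5): only reaches (4,5)(W), (3,5)(W), (8,2)(W), (7,4)(W), all W → L
Every other cell has at least one move into one of the L cells above, so it is W.
(4,1): the move to (0,1) reaches an L cell, so W
(8,5): one of the L cells justified above, so L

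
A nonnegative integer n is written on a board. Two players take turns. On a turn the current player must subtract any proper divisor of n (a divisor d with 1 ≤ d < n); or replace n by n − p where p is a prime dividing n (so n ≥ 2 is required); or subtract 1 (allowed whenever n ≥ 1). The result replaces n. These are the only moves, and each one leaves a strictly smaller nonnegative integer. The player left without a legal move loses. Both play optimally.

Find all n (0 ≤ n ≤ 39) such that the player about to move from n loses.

Compute win/loss labels from the base case upward. A position with no move is L. Any other position is W if it can reach an L in one move, else L.
n=0: no move → L
n=1: can move to 0, which is L ⇒ W
n=2: can move to 0, which is L ⇒ W
n=3: can move to 0, which is L ⇒ W
n=4: moves to 2(W), 3(W); every one is W ⇒ L
n=5: can move to 0, which is L ⇒ W
n=6: can move to 4, which is L ⇒ W
n=7: can move to 0, which is L ⇒ W
n=8: can move to 4, which is L ⇒ W
n=9: moves to 6(W), 8(W); every one is W ⇒ L
n=10: can move to 9, which is L ⇒ W
n=11: can move to 0, which is L ⇒ W
n=12: can move to 9, which is L ⇒ W
n=13: can move to 0, which is L ⇒ W
n=14: moves to 7(W), 12(W), 13(W); every one is W ⇒ L
n=15: can move to 14, which is L ⇒ W
n=16: can move to 14, which is L ⇒ W
n=17: can move to 0, which is L ⇒ W
n=18: can move to 9, which is L ⇒ W
n=19: can move to 0, which is L ⇒ W
n=20: moves to 10(W), 15(W), 16(W), 18(W), 19(W); every one is W ⇒ L
n=21: can move to 14, which is L ⇒ W
n=22: can move to 20, which is L ⇒ W
n=23: can move to 0, which is L ⇒ W
n=24: can move to 20, which is L ⇒ W
n=25: can move to 20, which is L ⇒ W
n=26: moves to 13(W), 24(W), 25(W); every one is W ⇒ L
n=27: can move to 26, which is L ⇒ W
n=28: can move to 14, which is L ⇒ W
n=29: can move to 0, which is L ⇒ W
n=30: can move to 20, which is L ⇒ W
n=31: can move to 0, which is L ⇒ W
n=32: moves to 16(W), 24(W), 28(W), 30(W), 31(W); every one is W ⇒ L
n=33: can move to 32, which is L ⇒ W
n=34: can move to 32, which is L ⇒ W
n=35: moves to 28(W), 30(W), 34(W); every one is W ⇒ L
n=36: can move to 32, which is L ⇒ W
n=37: can move to 0, which is L ⇒ W
n=38: moves to 19(W), 36(W), 37(W); every one is W ⇒ L
n=39: can move to 26, which is L ⇒ W
Reading off the rows marked L gives the requested list; there are 9 such values of n.

0, 4, 9, 14, 20, 26, 32, 35, 38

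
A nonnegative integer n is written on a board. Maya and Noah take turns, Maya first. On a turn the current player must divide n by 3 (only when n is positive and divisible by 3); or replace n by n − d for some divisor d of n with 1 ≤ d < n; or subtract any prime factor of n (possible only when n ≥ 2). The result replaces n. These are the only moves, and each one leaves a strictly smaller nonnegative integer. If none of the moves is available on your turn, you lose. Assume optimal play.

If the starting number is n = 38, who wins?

Noah wins.

Positions with no move are L. A position that does have a move is losing for the player to move precisely when every available move leads to a winning position for the opponent. Fill in the labels:
n=0: no move → L
n=1: no move → L
n=2: reaches L-position 0 → W
n=3: reaches L-position 0 → W
n=4: only reaches 2(W), 3(W), all W → L
n=5: reaches L-position 0 → W
n=6: reaches L-position 4 → W
n=7: reaches L-position 0 → W
n=8: reaches L-position 4 → W
n=9: only reaches 3(W), 6(W), 8(W), all W → L
n=10: reaches L-position 9 → W
n=11: reaches L-position 0 → W
n=12: reaches L-position 4 → W
n=13: reaches L-position 0 → W
n=14: only reaches 7(W), 12(W), 13(W), all W → L
n=15: reaches L-position 14 → W
n=16: reaches L-position 14 → W
n=17: reaches L-position 0 → W
n=18: reaches L-position 9 → W
n=19: reaches L-position 0 → W
n=20: only reaches 10(W), 15(W), 16(W), 18(W), 19(W), all W → L
n=21: reaches L-position 14 → W
n=22: reaches L-position 20 → W
n=23: reaches L-position 0 → W
n=24: reaches L-position 20 → W
n=25: reaches L-position 20 → W
n=26: only reaches 13(W), 24(W), 25(W), all W → L
n=27: reaches L-position 9 → W
n=28: reaches L-position 14 → W
n=29: reaches L-position 0 → W
n=30: reaches L-position 20 → W
n=31: reaches L-position 0 → W
n=32: only reaches 16(W), 24(W), 28(W), 30(W), 31(W), all W → L
n=33: reaches L-position 32 → W
n=34: reaches L-position 32 → W
n=35: only reaches 28(W), 30(W), 34(W), all W → L
n=36: reaches L-position 32 → W
n=37: reaches L-position 0 → W
n=38: only reaches 19(W), 36(W), 37(W), all W → L
Every move from 38 reaches a W position, so the mover loses.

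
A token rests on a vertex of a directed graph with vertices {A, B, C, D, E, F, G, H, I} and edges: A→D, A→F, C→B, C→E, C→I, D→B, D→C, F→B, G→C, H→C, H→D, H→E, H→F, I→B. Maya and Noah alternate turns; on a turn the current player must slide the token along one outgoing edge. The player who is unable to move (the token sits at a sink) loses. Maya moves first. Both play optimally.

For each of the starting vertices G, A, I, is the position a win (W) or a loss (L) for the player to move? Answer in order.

G: L, A: L, I: W

Use the standard recursion: the mover loses at a terminal position; elsewhere, the mover wins exactly when some move hands the opponent an L position.
Every edge goes from a vertex to one that appears earlier in the order B, E, I, C, D, F, H, G, A, so processing vertices in that order labels each vertex after all of its successors.
B: no outgoing edge → L
E: no outgoing edge → L
I: W (go to B, an L position)
C: W (go to E, an L position)
D: W (go to B, an L position)
F: W (go to B, an L position)
H: W (go to E, an L position)
G: L (sole option C(W) is W)
A: L (options F(W), D(W) are all W)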